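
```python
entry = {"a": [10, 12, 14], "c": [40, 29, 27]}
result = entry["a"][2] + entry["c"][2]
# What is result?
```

Answer: 41

Derivation:
Trace (tracking result):
entry = {'a': [10, 12, 14], 'c': [40, 29, 27]}  # -> entry = {'a': [10, 12, 14], 'c': [40, 29, 27]}
result = entry['a'][2] + entry['c'][2]  # -> result = 41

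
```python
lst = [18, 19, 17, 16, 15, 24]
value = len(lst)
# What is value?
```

Answer: 6

Derivation:
Trace (tracking value):
lst = [18, 19, 17, 16, 15, 24]  # -> lst = [18, 19, 17, 16, 15, 24]
value = len(lst)  # -> value = 6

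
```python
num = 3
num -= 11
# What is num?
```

Trace (tracking num):
num = 3  # -> num = 3
num -= 11  # -> num = -8

Answer: -8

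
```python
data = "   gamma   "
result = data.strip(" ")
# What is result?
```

Answer: 'gamma'

Derivation:
Trace (tracking result):
data = '   gamma   '  # -> data = '   gamma   '
result = data.strip(' ')  # -> result = 'gamma'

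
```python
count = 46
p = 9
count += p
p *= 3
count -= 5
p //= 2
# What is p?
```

Answer: 13

Derivation:
Trace (tracking p):
count = 46  # -> count = 46
p = 9  # -> p = 9
count += p  # -> count = 55
p *= 3  # -> p = 27
count -= 5  # -> count = 50
p //= 2  # -> p = 13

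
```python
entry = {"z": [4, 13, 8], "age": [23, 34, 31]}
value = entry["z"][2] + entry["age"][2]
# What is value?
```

Trace (tracking value):
entry = {'z': [4, 13, 8], 'age': [23, 34, 31]}  # -> entry = {'z': [4, 13, 8], 'age': [23, 34, 31]}
value = entry['z'][2] + entry['age'][2]  # -> value = 39

Answer: 39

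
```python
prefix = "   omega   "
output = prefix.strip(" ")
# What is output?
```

Trace (tracking output):
prefix = '   omega   '  # -> prefix = '   omega   '
output = prefix.strip(' ')  # -> output = 'omega'

Answer: 'omega'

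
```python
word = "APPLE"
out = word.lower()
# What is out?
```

Answer: 'apple'

Derivation:
Trace (tracking out):
word = 'APPLE'  # -> word = 'APPLE'
out = word.lower()  # -> out = 'apple'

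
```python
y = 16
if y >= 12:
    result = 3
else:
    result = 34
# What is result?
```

Answer: 3

Derivation:
Trace (tracking result):
y = 16  # -> y = 16
if y >= 12:  # condition is True
    result = 3  # -> result = 3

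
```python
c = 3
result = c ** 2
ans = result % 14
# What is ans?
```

Answer: 9

Derivation:
Trace (tracking ans):
c = 3  # -> c = 3
result = c ** 2  # -> result = 9
ans = result % 14  # -> ans = 9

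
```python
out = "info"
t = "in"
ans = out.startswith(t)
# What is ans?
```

Trace (tracking ans):
out = 'info'  # -> out = 'info'
t = 'in'  # -> t = 'in'
ans = out.startswith(t)  # -> ans = True

Answer: True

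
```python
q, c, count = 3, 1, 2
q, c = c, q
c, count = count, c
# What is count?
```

Trace (tracking count):
q, c, count = (3, 1, 2)  # -> q = 3, c = 1, count = 2
q, c = (c, q)  # -> q = 1, c = 3
c, count = (count, c)  # -> c = 2, count = 3

Answer: 3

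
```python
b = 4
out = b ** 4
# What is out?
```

Answer: 256

Derivation:
Trace (tracking out):
b = 4  # -> b = 4
out = b ** 4  # -> out = 256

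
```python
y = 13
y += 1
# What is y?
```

Trace (tracking y):
y = 13  # -> y = 13
y += 1  # -> y = 14

Answer: 14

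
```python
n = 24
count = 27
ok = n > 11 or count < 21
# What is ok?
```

Trace (tracking ok):
n = 24  # -> n = 24
count = 27  # -> count = 27
ok = n > 11 or count < 21  # -> ok = True

Answer: True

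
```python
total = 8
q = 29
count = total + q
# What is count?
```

Answer: 37

Derivation:
Trace (tracking count):
total = 8  # -> total = 8
q = 29  # -> q = 29
count = total + q  # -> count = 37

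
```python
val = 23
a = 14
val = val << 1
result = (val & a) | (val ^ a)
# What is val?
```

Trace (tracking val):
val = 23  # -> val = 23
a = 14  # -> a = 14
val = val << 1  # -> val = 46
result = val & a | val ^ a  # -> result = 46

Answer: 46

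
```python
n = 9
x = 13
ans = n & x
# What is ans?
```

Trace (tracking ans):
n = 9  # -> n = 9
x = 13  # -> x = 13
ans = n & x  # -> ans = 9

Answer: 9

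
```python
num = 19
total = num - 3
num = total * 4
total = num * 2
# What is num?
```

Trace (tracking num):
num = 19  # -> num = 19
total = num - 3  # -> total = 16
num = total * 4  # -> num = 64
total = num * 2  # -> total = 128

Answer: 64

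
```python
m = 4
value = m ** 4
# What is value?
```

Trace (tracking value):
m = 4  # -> m = 4
value = m ** 4  # -> value = 256

Answer: 256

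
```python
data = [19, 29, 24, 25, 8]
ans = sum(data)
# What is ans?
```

Trace (tracking ans):
data = [19, 29, 24, 25, 8]  # -> data = [19, 29, 24, 25, 8]
ans = sum(data)  # -> ans = 105

Answer: 105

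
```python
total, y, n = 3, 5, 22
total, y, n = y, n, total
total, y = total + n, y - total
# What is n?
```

Trace (tracking n):
total, y, n = (3, 5, 22)  # -> total = 3, y = 5, n = 22
total, y, n = (y, n, total)  # -> total = 5, y = 22, n = 3
total, y = (total + n, y - total)  # -> total = 8, y = 17

Answer: 3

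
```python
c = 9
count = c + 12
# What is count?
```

Trace (tracking count):
c = 9  # -> c = 9
count = c + 12  # -> count = 21

Answer: 21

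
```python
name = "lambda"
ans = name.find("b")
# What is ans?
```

Trace (tracking ans):
name = 'lambda'  # -> name = 'lambda'
ans = name.find('b')  # -> ans = 3

Answer: 3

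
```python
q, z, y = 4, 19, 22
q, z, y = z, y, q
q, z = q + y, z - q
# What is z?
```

Trace (tracking z):
q, z, y = (4, 19, 22)  # -> q = 4, z = 19, y = 22
q, z, y = (z, y, q)  # -> q = 19, z = 22, y = 4
q, z = (q + y, z - q)  # -> q = 23, z = 3

Answer: 3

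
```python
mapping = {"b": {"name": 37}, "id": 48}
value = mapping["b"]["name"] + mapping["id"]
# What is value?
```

Answer: 85

Derivation:
Trace (tracking value):
mapping = {'b': {'name': 37}, 'id': 48}  # -> mapping = {'b': {'name': 37}, 'id': 48}
value = mapping['b']['name'] + mapping['id']  # -> value = 85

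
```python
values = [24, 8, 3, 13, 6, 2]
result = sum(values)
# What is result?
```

Answer: 56

Derivation:
Trace (tracking result):
values = [24, 8, 3, 13, 6, 2]  # -> values = [24, 8, 3, 13, 6, 2]
result = sum(values)  # -> result = 56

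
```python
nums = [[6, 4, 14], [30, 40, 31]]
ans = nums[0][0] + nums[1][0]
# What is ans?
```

Trace (tracking ans):
nums = [[6, 4, 14], [30, 40, 31]]  # -> nums = [[6, 4, 14], [30, 40, 31]]
ans = nums[0][0] + nums[1][0]  # -> ans = 36

Answer: 36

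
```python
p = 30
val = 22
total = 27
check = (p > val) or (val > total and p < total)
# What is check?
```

Answer: True

Derivation:
Trace (tracking check):
p = 30  # -> p = 30
val = 22  # -> val = 22
total = 27  # -> total = 27
check = p > val or (val > total and p < total)  # -> check = True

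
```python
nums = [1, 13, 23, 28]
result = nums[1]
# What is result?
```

Trace (tracking result):
nums = [1, 13, 23, 28]  # -> nums = [1, 13, 23, 28]
result = nums[1]  # -> result = 13

Answer: 13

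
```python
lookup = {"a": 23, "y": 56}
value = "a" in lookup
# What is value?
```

Answer: True

Derivation:
Trace (tracking value):
lookup = {'a': 23, 'y': 56}  # -> lookup = {'a': 23, 'y': 56}
value = 'a' in lookup  # -> value = True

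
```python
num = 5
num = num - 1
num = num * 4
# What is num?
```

Answer: 16

Derivation:
Trace (tracking num):
num = 5  # -> num = 5
num = num - 1  # -> num = 4
num = num * 4  # -> num = 16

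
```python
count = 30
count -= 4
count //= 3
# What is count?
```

Answer: 8

Derivation:
Trace (tracking count):
count = 30  # -> count = 30
count -= 4  # -> count = 26
count //= 3  # -> count = 8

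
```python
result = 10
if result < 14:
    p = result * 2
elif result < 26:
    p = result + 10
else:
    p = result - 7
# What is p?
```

Answer: 20

Derivation:
Trace (tracking p):
result = 10  # -> result = 10
if result < 14:  # condition is True
    p = result * 2  # -> p = 20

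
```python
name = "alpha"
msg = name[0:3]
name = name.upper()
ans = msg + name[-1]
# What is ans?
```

Trace (tracking ans):
name = 'alpha'  # -> name = 'alpha'
msg = name[0:3]  # -> msg = 'alp'
name = name.upper()  # -> name = 'ALPHA'
ans = msg + name[-1]  # -> ans = 'alpA'

Answer: 'alpA'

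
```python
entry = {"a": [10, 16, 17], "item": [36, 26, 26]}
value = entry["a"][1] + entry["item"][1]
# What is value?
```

Answer: 42

Derivation:
Trace (tracking value):
entry = {'a': [10, 16, 17], 'item': [36, 26, 26]}  # -> entry = {'a': [10, 16, 17], 'item': [36, 26, 26]}
value = entry['a'][1] + entry['item'][1]  # -> value = 42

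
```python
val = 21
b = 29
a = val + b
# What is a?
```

Answer: 50

Derivation:
Trace (tracking a):
val = 21  # -> val = 21
b = 29  # -> b = 29
a = val + b  # -> a = 50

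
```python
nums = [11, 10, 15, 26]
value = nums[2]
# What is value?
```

Trace (tracking value):
nums = [11, 10, 15, 26]  # -> nums = [11, 10, 15, 26]
value = nums[2]  # -> value = 15

Answer: 15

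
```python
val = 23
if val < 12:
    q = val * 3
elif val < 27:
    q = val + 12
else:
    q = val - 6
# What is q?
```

Trace (tracking q):
val = 23  # -> val = 23
if val < 12:  # condition is False
elif val < 27:  # condition is True
    q = val + 12  # -> q = 35

Answer: 35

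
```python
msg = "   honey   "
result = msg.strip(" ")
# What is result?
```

Trace (tracking result):
msg = '   honey   '  # -> msg = '   honey   '
result = msg.strip(' ')  # -> result = 'honey'

Answer: 'honey'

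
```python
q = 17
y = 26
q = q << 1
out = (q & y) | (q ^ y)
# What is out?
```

Trace (tracking out):
q = 17  # -> q = 17
y = 26  # -> y = 26
q = q << 1  # -> q = 34
out = q & y | q ^ y  # -> out = 58

Answer: 58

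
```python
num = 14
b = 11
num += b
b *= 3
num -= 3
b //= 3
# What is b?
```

Trace (tracking b):
num = 14  # -> num = 14
b = 11  # -> b = 11
num += b  # -> num = 25
b *= 3  # -> b = 33
num -= 3  # -> num = 22
b //= 3  # -> b = 11

Answer: 11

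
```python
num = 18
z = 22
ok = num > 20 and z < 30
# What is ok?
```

Answer: False

Derivation:
Trace (tracking ok):
num = 18  # -> num = 18
z = 22  # -> z = 22
ok = num > 20 and z < 30  # -> ok = False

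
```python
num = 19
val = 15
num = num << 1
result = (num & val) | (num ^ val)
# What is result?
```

Answer: 47

Derivation:
Trace (tracking result):
num = 19  # -> num = 19
val = 15  # -> val = 15
num = num << 1  # -> num = 38
result = num & val | num ^ val  # -> result = 47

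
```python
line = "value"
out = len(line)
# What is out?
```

Trace (tracking out):
line = 'value'  # -> line = 'value'
out = len(line)  # -> out = 5

Answer: 5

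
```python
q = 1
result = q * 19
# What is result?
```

Answer: 19

Derivation:
Trace (tracking result):
q = 1  # -> q = 1
result = q * 19  # -> result = 19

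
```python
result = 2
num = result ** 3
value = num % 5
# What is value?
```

Trace (tracking value):
result = 2  # -> result = 2
num = result ** 3  # -> num = 8
value = num % 5  # -> value = 3

Answer: 3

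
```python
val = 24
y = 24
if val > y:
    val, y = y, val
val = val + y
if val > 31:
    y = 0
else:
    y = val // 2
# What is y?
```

Trace (tracking y):
val = 24  # -> val = 24
y = 24  # -> y = 24
if val > y:  # condition is False
val = val + y  # -> val = 48
if val > 31:  # condition is True
    y = 0  # -> y = 0

Answer: 0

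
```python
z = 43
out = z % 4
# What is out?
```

Answer: 3

Derivation:
Trace (tracking out):
z = 43  # -> z = 43
out = z % 4  # -> out = 3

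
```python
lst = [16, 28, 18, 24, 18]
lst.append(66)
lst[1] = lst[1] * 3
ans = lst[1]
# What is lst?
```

Trace (tracking lst):
lst = [16, 28, 18, 24, 18]  # -> lst = [16, 28, 18, 24, 18]
lst.append(66)  # -> lst = [16, 28, 18, 24, 18, 66]
lst[1] = lst[1] * 3  # -> lst = [16, 84, 18, 24, 18, 66]
ans = lst[1]  # -> ans = 84

Answer: [16, 84, 18, 24, 18, 66]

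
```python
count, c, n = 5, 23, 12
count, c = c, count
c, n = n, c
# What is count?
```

Answer: 23

Derivation:
Trace (tracking count):
count, c, n = (5, 23, 12)  # -> count = 5, c = 23, n = 12
count, c = (c, count)  # -> count = 23, c = 5
c, n = (n, c)  # -> c = 12, n = 5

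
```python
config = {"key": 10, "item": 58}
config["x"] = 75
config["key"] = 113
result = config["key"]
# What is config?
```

Trace (tracking config):
config = {'key': 10, 'item': 58}  # -> config = {'key': 10, 'item': 58}
config['x'] = 75  # -> config = {'key': 10, 'item': 58, 'x': 75}
config['key'] = 113  # -> config = {'key': 113, 'item': 58, 'x': 75}
result = config['key']  # -> result = 113

Answer: {'key': 113, 'item': 58, 'x': 75}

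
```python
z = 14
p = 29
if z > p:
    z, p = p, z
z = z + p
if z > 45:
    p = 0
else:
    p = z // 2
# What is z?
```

Answer: 43

Derivation:
Trace (tracking z):
z = 14  # -> z = 14
p = 29  # -> p = 29
if z > p:  # condition is False
z = z + p  # -> z = 43
if z > 45:  # condition is False
else:
    p = z // 2  # -> p = 21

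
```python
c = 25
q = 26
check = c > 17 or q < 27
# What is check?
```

Answer: True

Derivation:
Trace (tracking check):
c = 25  # -> c = 25
q = 26  # -> q = 26
check = c > 17 or q < 27  # -> check = True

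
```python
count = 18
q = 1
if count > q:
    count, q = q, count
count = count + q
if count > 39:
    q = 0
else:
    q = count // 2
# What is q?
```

Answer: 9

Derivation:
Trace (tracking q):
count = 18  # -> count = 18
q = 1  # -> q = 1
if count > q:  # condition is True
    count, q = (q, count)  # -> count = 1, q = 18
count = count + q  # -> count = 19
if count > 39:  # condition is False
else:
    q = count // 2  # -> q = 9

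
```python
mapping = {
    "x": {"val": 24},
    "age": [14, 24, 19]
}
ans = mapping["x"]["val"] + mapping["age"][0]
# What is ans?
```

Answer: 38

Derivation:
Trace (tracking ans):
mapping = {'x': {'val': 24}, 'age': [14, 24, 19]}  # -> mapping = {'x': {'val': 24}, 'age': [14, 24, 19]}
ans = mapping['x']['val'] + mapping['age'][0]  # -> ans = 38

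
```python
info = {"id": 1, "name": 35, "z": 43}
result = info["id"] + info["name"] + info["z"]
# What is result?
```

Answer: 79

Derivation:
Trace (tracking result):
info = {'id': 1, 'name': 35, 'z': 43}  # -> info = {'id': 1, 'name': 35, 'z': 43}
result = info['id'] + info['name'] + info['z']  # -> result = 79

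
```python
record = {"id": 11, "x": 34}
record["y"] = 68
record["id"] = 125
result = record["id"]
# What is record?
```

Trace (tracking record):
record = {'id': 11, 'x': 34}  # -> record = {'id': 11, 'x': 34}
record['y'] = 68  # -> record = {'id': 11, 'x': 34, 'y': 68}
record['id'] = 125  # -> record = {'id': 125, 'x': 34, 'y': 68}
result = record['id']  # -> result = 125

Answer: {'id': 125, 'x': 34, 'y': 68}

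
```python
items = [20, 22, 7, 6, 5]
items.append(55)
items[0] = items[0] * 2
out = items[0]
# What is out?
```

Trace (tracking out):
items = [20, 22, 7, 6, 5]  # -> items = [20, 22, 7, 6, 5]
items.append(55)  # -> items = [20, 22, 7, 6, 5, 55]
items[0] = items[0] * 2  # -> items = [40, 22, 7, 6, 5, 55]
out = items[0]  # -> out = 40

Answer: 40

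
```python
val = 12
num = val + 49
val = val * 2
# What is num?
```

Answer: 61

Derivation:
Trace (tracking num):
val = 12  # -> val = 12
num = val + 49  # -> num = 61
val = val * 2  # -> val = 24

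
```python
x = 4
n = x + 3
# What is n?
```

Trace (tracking n):
x = 4  # -> x = 4
n = x + 3  # -> n = 7

Answer: 7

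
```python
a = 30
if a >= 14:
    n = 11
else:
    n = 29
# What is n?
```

Answer: 11

Derivation:
Trace (tracking n):
a = 30  # -> a = 30
if a >= 14:  # condition is True
    n = 11  # -> n = 11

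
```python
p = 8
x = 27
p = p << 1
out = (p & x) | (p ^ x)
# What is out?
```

Trace (tracking out):
p = 8  # -> p = 8
x = 27  # -> x = 27
p = p << 1  # -> p = 16
out = p & x | p ^ x  # -> out = 27

Answer: 27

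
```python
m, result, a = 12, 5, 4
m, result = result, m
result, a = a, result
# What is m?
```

Answer: 5

Derivation:
Trace (tracking m):
m, result, a = (12, 5, 4)  # -> m = 12, result = 5, a = 4
m, result = (result, m)  # -> m = 5, result = 12
result, a = (a, result)  # -> result = 4, a = 12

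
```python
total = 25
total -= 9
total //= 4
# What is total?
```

Answer: 4

Derivation:
Trace (tracking total):
total = 25  # -> total = 25
total -= 9  # -> total = 16
total //= 4  # -> total = 4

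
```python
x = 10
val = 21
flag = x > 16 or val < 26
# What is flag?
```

Answer: True

Derivation:
Trace (tracking flag):
x = 10  # -> x = 10
val = 21  # -> val = 21
flag = x > 16 or val < 26  # -> flag = True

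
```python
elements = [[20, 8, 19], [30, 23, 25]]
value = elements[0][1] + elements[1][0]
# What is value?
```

Trace (tracking value):
elements = [[20, 8, 19], [30, 23, 25]]  # -> elements = [[20, 8, 19], [30, 23, 25]]
value = elements[0][1] + elements[1][0]  # -> value = 38

Answer: 38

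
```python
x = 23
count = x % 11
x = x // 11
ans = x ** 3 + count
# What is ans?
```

Answer: 9

Derivation:
Trace (tracking ans):
x = 23  # -> x = 23
count = x % 11  # -> count = 1
x = x // 11  # -> x = 2
ans = x ** 3 + count  # -> ans = 9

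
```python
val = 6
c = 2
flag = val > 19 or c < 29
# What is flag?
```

Answer: True

Derivation:
Trace (tracking flag):
val = 6  # -> val = 6
c = 2  # -> c = 2
flag = val > 19 or c < 29  # -> flag = True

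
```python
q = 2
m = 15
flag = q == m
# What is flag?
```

Answer: False

Derivation:
Trace (tracking flag):
q = 2  # -> q = 2
m = 15  # -> m = 15
flag = q == m  # -> flag = False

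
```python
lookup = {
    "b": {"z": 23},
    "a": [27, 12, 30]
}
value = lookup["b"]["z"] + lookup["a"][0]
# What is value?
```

Answer: 50

Derivation:
Trace (tracking value):
lookup = {'b': {'z': 23}, 'a': [27, 12, 30]}  # -> lookup = {'b': {'z': 23}, 'a': [27, 12, 30]}
value = lookup['b']['z'] + lookup['a'][0]  # -> value = 50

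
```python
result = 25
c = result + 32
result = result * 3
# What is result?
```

Trace (tracking result):
result = 25  # -> result = 25
c = result + 32  # -> c = 57
result = result * 3  # -> result = 75

Answer: 75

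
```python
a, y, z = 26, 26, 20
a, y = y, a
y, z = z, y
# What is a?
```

Answer: 26

Derivation:
Trace (tracking a):
a, y, z = (26, 26, 20)  # -> a = 26, y = 26, z = 20
a, y = (y, a)  # -> a = 26, y = 26
y, z = (z, y)  # -> y = 20, z = 26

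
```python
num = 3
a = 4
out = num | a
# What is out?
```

Answer: 7

Derivation:
Trace (tracking out):
num = 3  # -> num = 3
a = 4  # -> a = 4
out = num | a  # -> out = 7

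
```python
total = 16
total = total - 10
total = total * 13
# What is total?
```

Answer: 78

Derivation:
Trace (tracking total):
total = 16  # -> total = 16
total = total - 10  # -> total = 6
total = total * 13  # -> total = 78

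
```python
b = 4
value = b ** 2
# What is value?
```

Answer: 16

Derivation:
Trace (tracking value):
b = 4  # -> b = 4
value = b ** 2  # -> value = 16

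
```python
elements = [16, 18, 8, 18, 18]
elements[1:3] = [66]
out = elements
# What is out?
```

Answer: [16, 66, 18, 18]

Derivation:
Trace (tracking out):
elements = [16, 18, 8, 18, 18]  # -> elements = [16, 18, 8, 18, 18]
elements[1:3] = [66]  # -> elements = [16, 66, 18, 18]
out = elements  # -> out = [16, 66, 18, 18]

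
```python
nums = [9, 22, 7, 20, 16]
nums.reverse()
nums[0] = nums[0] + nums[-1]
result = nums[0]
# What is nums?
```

Trace (tracking nums):
nums = [9, 22, 7, 20, 16]  # -> nums = [9, 22, 7, 20, 16]
nums.reverse()  # -> nums = [16, 20, 7, 22, 9]
nums[0] = nums[0] + nums[-1]  # -> nums = [25, 20, 7, 22, 9]
result = nums[0]  # -> result = 25

Answer: [25, 20, 7, 22, 9]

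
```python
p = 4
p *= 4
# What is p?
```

Trace (tracking p):
p = 4  # -> p = 4
p *= 4  # -> p = 16

Answer: 16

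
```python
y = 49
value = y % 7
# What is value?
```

Answer: 0

Derivation:
Trace (tracking value):
y = 49  # -> y = 49
value = y % 7  # -> value = 0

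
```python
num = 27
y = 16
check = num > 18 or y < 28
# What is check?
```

Answer: True

Derivation:
Trace (tracking check):
num = 27  # -> num = 27
y = 16  # -> y = 16
check = num > 18 or y < 28  # -> check = True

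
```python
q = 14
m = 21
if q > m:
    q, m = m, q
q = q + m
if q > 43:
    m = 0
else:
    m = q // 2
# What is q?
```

Trace (tracking q):
q = 14  # -> q = 14
m = 21  # -> m = 21
if q > m:  # condition is False
q = q + m  # -> q = 35
if q > 43:  # condition is False
else:
    m = q // 2  # -> m = 17

Answer: 35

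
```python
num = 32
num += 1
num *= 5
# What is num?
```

Answer: 165

Derivation:
Trace (tracking num):
num = 32  # -> num = 32
num += 1  # -> num = 33
num *= 5  # -> num = 165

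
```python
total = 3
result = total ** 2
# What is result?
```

Trace (tracking result):
total = 3  # -> total = 3
result = total ** 2  # -> result = 9

Answer: 9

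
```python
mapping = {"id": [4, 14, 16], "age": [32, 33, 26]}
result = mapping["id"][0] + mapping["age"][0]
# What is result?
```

Trace (tracking result):
mapping = {'id': [4, 14, 16], 'age': [32, 33, 26]}  # -> mapping = {'id': [4, 14, 16], 'age': [32, 33, 26]}
result = mapping['id'][0] + mapping['age'][0]  # -> result = 36

Answer: 36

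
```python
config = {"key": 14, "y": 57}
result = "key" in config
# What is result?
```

Answer: True

Derivation:
Trace (tracking result):
config = {'key': 14, 'y': 57}  # -> config = {'key': 14, 'y': 57}
result = 'key' in config  # -> result = True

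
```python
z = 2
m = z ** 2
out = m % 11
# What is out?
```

Trace (tracking out):
z = 2  # -> z = 2
m = z ** 2  # -> m = 4
out = m % 11  # -> out = 4

Answer: 4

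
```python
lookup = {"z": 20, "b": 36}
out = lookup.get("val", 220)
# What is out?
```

Trace (tracking out):
lookup = {'z': 20, 'b': 36}  # -> lookup = {'z': 20, 'b': 36}
out = lookup.get('val', 220)  # -> out = 220

Answer: 220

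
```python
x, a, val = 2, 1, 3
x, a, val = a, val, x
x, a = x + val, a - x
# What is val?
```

Answer: 2

Derivation:
Trace (tracking val):
x, a, val = (2, 1, 3)  # -> x = 2, a = 1, val = 3
x, a, val = (a, val, x)  # -> x = 1, a = 3, val = 2
x, a = (x + val, a - x)  # -> x = 3, a = 2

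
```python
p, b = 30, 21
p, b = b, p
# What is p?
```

Trace (tracking p):
p, b = (30, 21)  # -> p = 30, b = 21
p, b = (b, p)  # -> p = 21, b = 30

Answer: 21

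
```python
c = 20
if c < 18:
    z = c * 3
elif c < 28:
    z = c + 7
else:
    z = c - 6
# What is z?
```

Answer: 27

Derivation:
Trace (tracking z):
c = 20  # -> c = 20
if c < 18:  # condition is False
elif c < 28:  # condition is True
    z = c + 7  # -> z = 27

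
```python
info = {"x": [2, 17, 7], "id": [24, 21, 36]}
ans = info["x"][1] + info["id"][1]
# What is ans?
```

Trace (tracking ans):
info = {'x': [2, 17, 7], 'id': [24, 21, 36]}  # -> info = {'x': [2, 17, 7], 'id': [24, 21, 36]}
ans = info['x'][1] + info['id'][1]  # -> ans = 38

Answer: 38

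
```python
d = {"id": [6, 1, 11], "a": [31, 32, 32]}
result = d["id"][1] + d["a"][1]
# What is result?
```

Trace (tracking result):
d = {'id': [6, 1, 11], 'a': [31, 32, 32]}  # -> d = {'id': [6, 1, 11], 'a': [31, 32, 32]}
result = d['id'][1] + d['a'][1]  # -> result = 33

Answer: 33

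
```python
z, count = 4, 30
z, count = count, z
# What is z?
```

Trace (tracking z):
z, count = (4, 30)  # -> z = 4, count = 30
z, count = (count, z)  # -> z = 30, count = 4

Answer: 30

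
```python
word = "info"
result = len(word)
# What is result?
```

Answer: 4

Derivation:
Trace (tracking result):
word = 'info'  # -> word = 'info'
result = len(word)  # -> result = 4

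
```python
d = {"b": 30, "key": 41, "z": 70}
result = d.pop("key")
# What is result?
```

Answer: 41

Derivation:
Trace (tracking result):
d = {'b': 30, 'key': 41, 'z': 70}  # -> d = {'b': 30, 'key': 41, 'z': 70}
result = d.pop('key')  # -> result = 41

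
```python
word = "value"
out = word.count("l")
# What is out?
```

Trace (tracking out):
word = 'value'  # -> word = 'value'
out = word.count('l')  # -> out = 1

Answer: 1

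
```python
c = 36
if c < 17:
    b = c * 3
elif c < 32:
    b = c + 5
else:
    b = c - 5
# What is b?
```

Answer: 31

Derivation:
Trace (tracking b):
c = 36  # -> c = 36
if c < 17:  # condition is False
elif c < 32:  # condition is False
else:
    b = c - 5  # -> b = 31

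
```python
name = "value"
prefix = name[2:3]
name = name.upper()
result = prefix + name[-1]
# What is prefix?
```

Answer: 'l'

Derivation:
Trace (tracking prefix):
name = 'value'  # -> name = 'value'
prefix = name[2:3]  # -> prefix = 'l'
name = name.upper()  # -> name = 'VALUE'
result = prefix + name[-1]  # -> result = 'lE'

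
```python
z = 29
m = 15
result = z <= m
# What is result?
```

Trace (tracking result):
z = 29  # -> z = 29
m = 15  # -> m = 15
result = z <= m  # -> result = False

Answer: False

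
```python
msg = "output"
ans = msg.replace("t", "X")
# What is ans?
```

Trace (tracking ans):
msg = 'output'  # -> msg = 'output'
ans = msg.replace('t', 'X')  # -> ans = 'ouXpuX'

Answer: 'ouXpuX'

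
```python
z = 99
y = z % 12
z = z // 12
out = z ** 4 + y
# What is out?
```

Answer: 4099

Derivation:
Trace (tracking out):
z = 99  # -> z = 99
y = z % 12  # -> y = 3
z = z // 12  # -> z = 8
out = z ** 4 + y  # -> out = 4099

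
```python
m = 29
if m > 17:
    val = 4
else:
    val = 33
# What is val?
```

Trace (tracking val):
m = 29  # -> m = 29
if m > 17:  # condition is True
    val = 4  # -> val = 4

Answer: 4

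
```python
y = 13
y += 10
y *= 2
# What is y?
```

Trace (tracking y):
y = 13  # -> y = 13
y += 10  # -> y = 23
y *= 2  # -> y = 46

Answer: 46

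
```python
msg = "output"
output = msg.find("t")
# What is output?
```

Trace (tracking output):
msg = 'output'  # -> msg = 'output'
output = msg.find('t')  # -> output = 2

Answer: 2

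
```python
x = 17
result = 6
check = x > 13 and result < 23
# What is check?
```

Trace (tracking check):
x = 17  # -> x = 17
result = 6  # -> result = 6
check = x > 13 and result < 23  # -> check = True

Answer: True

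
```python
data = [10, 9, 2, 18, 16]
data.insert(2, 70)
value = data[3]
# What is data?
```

Answer: [10, 9, 70, 2, 18, 16]

Derivation:
Trace (tracking data):
data = [10, 9, 2, 18, 16]  # -> data = [10, 9, 2, 18, 16]
data.insert(2, 70)  # -> data = [10, 9, 70, 2, 18, 16]
value = data[3]  # -> value = 2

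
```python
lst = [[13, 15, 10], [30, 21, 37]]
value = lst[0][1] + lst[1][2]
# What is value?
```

Trace (tracking value):
lst = [[13, 15, 10], [30, 21, 37]]  # -> lst = [[13, 15, 10], [30, 21, 37]]
value = lst[0][1] + lst[1][2]  # -> value = 52

Answer: 52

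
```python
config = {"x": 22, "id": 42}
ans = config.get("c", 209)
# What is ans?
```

Answer: 209

Derivation:
Trace (tracking ans):
config = {'x': 22, 'id': 42}  # -> config = {'x': 22, 'id': 42}
ans = config.get('c', 209)  # -> ans = 209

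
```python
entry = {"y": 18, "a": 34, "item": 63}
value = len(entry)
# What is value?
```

Answer: 3

Derivation:
Trace (tracking value):
entry = {'y': 18, 'a': 34, 'item': 63}  # -> entry = {'y': 18, 'a': 34, 'item': 63}
value = len(entry)  # -> value = 3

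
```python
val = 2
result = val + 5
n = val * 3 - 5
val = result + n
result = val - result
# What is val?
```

Answer: 8

Derivation:
Trace (tracking val):
val = 2  # -> val = 2
result = val + 5  # -> result = 7
n = val * 3 - 5  # -> n = 1
val = result + n  # -> val = 8
result = val - result  # -> result = 1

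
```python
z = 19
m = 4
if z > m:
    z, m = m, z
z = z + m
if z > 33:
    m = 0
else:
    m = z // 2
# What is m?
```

Trace (tracking m):
z = 19  # -> z = 19
m = 4  # -> m = 4
if z > m:  # condition is True
    z, m = (m, z)  # -> z = 4, m = 19
z = z + m  # -> z = 23
if z > 33:  # condition is False
else:
    m = z // 2  # -> m = 11

Answer: 11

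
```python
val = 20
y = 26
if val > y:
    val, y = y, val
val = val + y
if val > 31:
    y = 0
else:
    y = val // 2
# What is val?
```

Answer: 46

Derivation:
Trace (tracking val):
val = 20  # -> val = 20
y = 26  # -> y = 26
if val > y:  # condition is False
val = val + y  # -> val = 46
if val > 31:  # condition is True
    y = 0  # -> y = 0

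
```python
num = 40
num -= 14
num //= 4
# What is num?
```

Answer: 6

Derivation:
Trace (tracking num):
num = 40  # -> num = 40
num -= 14  # -> num = 26
num //= 4  # -> num = 6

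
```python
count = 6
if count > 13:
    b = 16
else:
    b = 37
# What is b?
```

Trace (tracking b):
count = 6  # -> count = 6
if count > 13:  # condition is False
else:
    b = 37  # -> b = 37

Answer: 37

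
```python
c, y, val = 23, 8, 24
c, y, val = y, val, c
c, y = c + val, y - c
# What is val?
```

Trace (tracking val):
c, y, val = (23, 8, 24)  # -> c = 23, y = 8, val = 24
c, y, val = (y, val, c)  # -> c = 8, y = 24, val = 23
c, y = (c + val, y - c)  # -> c = 31, y = 16

Answer: 23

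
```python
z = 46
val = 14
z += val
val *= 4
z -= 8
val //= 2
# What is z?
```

Trace (tracking z):
z = 46  # -> z = 46
val = 14  # -> val = 14
z += val  # -> z = 60
val *= 4  # -> val = 56
z -= 8  # -> z = 52
val //= 2  # -> val = 28

Answer: 52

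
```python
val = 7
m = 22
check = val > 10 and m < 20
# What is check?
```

Answer: False

Derivation:
Trace (tracking check):
val = 7  # -> val = 7
m = 22  # -> m = 22
check = val > 10 and m < 20  # -> check = False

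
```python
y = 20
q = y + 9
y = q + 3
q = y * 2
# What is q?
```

Answer: 64

Derivation:
Trace (tracking q):
y = 20  # -> y = 20
q = y + 9  # -> q = 29
y = q + 3  # -> y = 32
q = y * 2  # -> q = 64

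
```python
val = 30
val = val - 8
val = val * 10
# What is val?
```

Trace (tracking val):
val = 30  # -> val = 30
val = val - 8  # -> val = 22
val = val * 10  # -> val = 220

Answer: 220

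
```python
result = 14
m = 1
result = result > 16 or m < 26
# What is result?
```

Answer: True

Derivation:
Trace (tracking result):
result = 14  # -> result = 14
m = 1  # -> m = 1
result = result > 16 or m < 26  # -> result = True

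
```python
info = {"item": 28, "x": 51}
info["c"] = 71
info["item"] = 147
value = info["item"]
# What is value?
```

Answer: 147

Derivation:
Trace (tracking value):
info = {'item': 28, 'x': 51}  # -> info = {'item': 28, 'x': 51}
info['c'] = 71  # -> info = {'item': 28, 'x': 51, 'c': 71}
info['item'] = 147  # -> info = {'item': 147, 'x': 51, 'c': 71}
value = info['item']  # -> value = 147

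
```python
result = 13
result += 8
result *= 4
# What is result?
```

Answer: 84

Derivation:
Trace (tracking result):
result = 13  # -> result = 13
result += 8  # -> result = 21
result *= 4  # -> result = 84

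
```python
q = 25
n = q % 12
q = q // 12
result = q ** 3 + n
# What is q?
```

Trace (tracking q):
q = 25  # -> q = 25
n = q % 12  # -> n = 1
q = q // 12  # -> q = 2
result = q ** 3 + n  # -> result = 9

Answer: 2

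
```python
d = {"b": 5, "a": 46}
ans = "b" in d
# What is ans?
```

Trace (tracking ans):
d = {'b': 5, 'a': 46}  # -> d = {'b': 5, 'a': 46}
ans = 'b' in d  # -> ans = True

Answer: True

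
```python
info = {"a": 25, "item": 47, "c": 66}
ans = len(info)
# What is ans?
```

Answer: 3

Derivation:
Trace (tracking ans):
info = {'a': 25, 'item': 47, 'c': 66}  # -> info = {'a': 25, 'item': 47, 'c': 66}
ans = len(info)  # -> ans = 3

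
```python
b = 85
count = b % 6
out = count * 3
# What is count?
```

Answer: 1

Derivation:
Trace (tracking count):
b = 85  # -> b = 85
count = b % 6  # -> count = 1
out = count * 3  # -> out = 3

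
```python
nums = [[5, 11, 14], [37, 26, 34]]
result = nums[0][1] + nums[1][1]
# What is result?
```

Trace (tracking result):
nums = [[5, 11, 14], [37, 26, 34]]  # -> nums = [[5, 11, 14], [37, 26, 34]]
result = nums[0][1] + nums[1][1]  # -> result = 37

Answer: 37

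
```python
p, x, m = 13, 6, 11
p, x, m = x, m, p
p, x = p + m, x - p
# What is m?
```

Trace (tracking m):
p, x, m = (13, 6, 11)  # -> p = 13, x = 6, m = 11
p, x, m = (x, m, p)  # -> p = 6, x = 11, m = 13
p, x = (p + m, x - p)  # -> p = 19, x = 5

Answer: 13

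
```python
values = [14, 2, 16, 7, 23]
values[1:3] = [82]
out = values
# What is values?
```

Trace (tracking values):
values = [14, 2, 16, 7, 23]  # -> values = [14, 2, 16, 7, 23]
values[1:3] = [82]  # -> values = [14, 82, 7, 23]
out = values  # -> out = [14, 82, 7, 23]

Answer: [14, 82, 7, 23]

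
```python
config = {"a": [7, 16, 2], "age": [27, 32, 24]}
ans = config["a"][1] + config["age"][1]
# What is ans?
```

Trace (tracking ans):
config = {'a': [7, 16, 2], 'age': [27, 32, 24]}  # -> config = {'a': [7, 16, 2], 'age': [27, 32, 24]}
ans = config['a'][1] + config['age'][1]  # -> ans = 48

Answer: 48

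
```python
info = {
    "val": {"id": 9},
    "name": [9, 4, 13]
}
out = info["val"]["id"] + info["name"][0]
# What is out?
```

Trace (tracking out):
info = {'val': {'id': 9}, 'name': [9, 4, 13]}  # -> info = {'val': {'id': 9}, 'name': [9, 4, 13]}
out = info['val']['id'] + info['name'][0]  # -> out = 18

Answer: 18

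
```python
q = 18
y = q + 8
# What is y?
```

Trace (tracking y):
q = 18  # -> q = 18
y = q + 8  # -> y = 26

Answer: 26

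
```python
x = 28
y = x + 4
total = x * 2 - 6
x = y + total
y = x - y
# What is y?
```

Answer: 50

Derivation:
Trace (tracking y):
x = 28  # -> x = 28
y = x + 4  # -> y = 32
total = x * 2 - 6  # -> total = 50
x = y + total  # -> x = 82
y = x - y  # -> y = 50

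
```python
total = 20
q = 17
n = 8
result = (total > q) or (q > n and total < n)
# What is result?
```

Trace (tracking result):
total = 20  # -> total = 20
q = 17  # -> q = 17
n = 8  # -> n = 8
result = total > q or (q > n and total < n)  # -> result = True

Answer: True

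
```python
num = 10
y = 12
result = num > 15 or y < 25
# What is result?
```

Trace (tracking result):
num = 10  # -> num = 10
y = 12  # -> y = 12
result = num > 15 or y < 25  # -> result = True

Answer: True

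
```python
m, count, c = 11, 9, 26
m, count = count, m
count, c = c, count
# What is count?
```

Trace (tracking count):
m, count, c = (11, 9, 26)  # -> m = 11, count = 9, c = 26
m, count = (count, m)  # -> m = 9, count = 11
count, c = (c, count)  # -> count = 26, c = 11

Answer: 26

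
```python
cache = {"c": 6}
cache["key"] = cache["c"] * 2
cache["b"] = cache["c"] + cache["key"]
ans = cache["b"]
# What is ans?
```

Trace (tracking ans):
cache = {'c': 6}  # -> cache = {'c': 6}
cache['key'] = cache['c'] * 2  # -> cache = {'c': 6, 'key': 12}
cache['b'] = cache['c'] + cache['key']  # -> cache = {'c': 6, 'key': 12, 'b': 18}
ans = cache['b']  # -> ans = 18

Answer: 18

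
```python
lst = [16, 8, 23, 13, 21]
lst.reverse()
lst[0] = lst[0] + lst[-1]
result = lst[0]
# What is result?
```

Answer: 37

Derivation:
Trace (tracking result):
lst = [16, 8, 23, 13, 21]  # -> lst = [16, 8, 23, 13, 21]
lst.reverse()  # -> lst = [21, 13, 23, 8, 16]
lst[0] = lst[0] + lst[-1]  # -> lst = [37, 13, 23, 8, 16]
result = lst[0]  # -> result = 37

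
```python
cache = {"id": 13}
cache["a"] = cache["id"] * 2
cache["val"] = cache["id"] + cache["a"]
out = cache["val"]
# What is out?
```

Trace (tracking out):
cache = {'id': 13}  # -> cache = {'id': 13}
cache['a'] = cache['id'] * 2  # -> cache = {'id': 13, 'a': 26}
cache['val'] = cache['id'] + cache['a']  # -> cache = {'id': 13, 'a': 26, 'val': 39}
out = cache['val']  # -> out = 39

Answer: 39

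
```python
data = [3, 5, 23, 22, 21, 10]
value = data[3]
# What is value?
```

Trace (tracking value):
data = [3, 5, 23, 22, 21, 10]  # -> data = [3, 5, 23, 22, 21, 10]
value = data[3]  # -> value = 22

Answer: 22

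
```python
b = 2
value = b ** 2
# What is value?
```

Answer: 4

Derivation:
Trace (tracking value):
b = 2  # -> b = 2
value = b ** 2  # -> value = 4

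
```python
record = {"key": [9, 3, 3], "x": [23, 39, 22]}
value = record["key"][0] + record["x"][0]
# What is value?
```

Trace (tracking value):
record = {'key': [9, 3, 3], 'x': [23, 39, 22]}  # -> record = {'key': [9, 3, 3], 'x': [23, 39, 22]}
value = record['key'][0] + record['x'][0]  # -> value = 32

Answer: 32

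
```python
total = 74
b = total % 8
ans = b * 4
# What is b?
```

Trace (tracking b):
total = 74  # -> total = 74
b = total % 8  # -> b = 2
ans = b * 4  # -> ans = 8

Answer: 2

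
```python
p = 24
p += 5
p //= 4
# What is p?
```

Answer: 7

Derivation:
Trace (tracking p):
p = 24  # -> p = 24
p += 5  # -> p = 29
p //= 4  # -> p = 7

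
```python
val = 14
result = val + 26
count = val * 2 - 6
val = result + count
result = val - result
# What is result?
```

Trace (tracking result):
val = 14  # -> val = 14
result = val + 26  # -> result = 40
count = val * 2 - 6  # -> count = 22
val = result + count  # -> val = 62
result = val - result  # -> result = 22

Answer: 22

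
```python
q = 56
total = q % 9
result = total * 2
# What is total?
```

Answer: 2

Derivation:
Trace (tracking total):
q = 56  # -> q = 56
total = q % 9  # -> total = 2
result = total * 2  # -> result = 4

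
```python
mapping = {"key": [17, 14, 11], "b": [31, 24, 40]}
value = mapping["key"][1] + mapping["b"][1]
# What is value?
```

Trace (tracking value):
mapping = {'key': [17, 14, 11], 'b': [31, 24, 40]}  # -> mapping = {'key': [17, 14, 11], 'b': [31, 24, 40]}
value = mapping['key'][1] + mapping['b'][1]  # -> value = 38

Answer: 38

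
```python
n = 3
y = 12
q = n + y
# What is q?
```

Trace (tracking q):
n = 3  # -> n = 3
y = 12  # -> y = 12
q = n + y  # -> q = 15

Answer: 15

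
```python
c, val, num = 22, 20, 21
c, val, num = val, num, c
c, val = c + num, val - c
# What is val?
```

Trace (tracking val):
c, val, num = (22, 20, 21)  # -> c = 22, val = 20, num = 21
c, val, num = (val, num, c)  # -> c = 20, val = 21, num = 22
c, val = (c + num, val - c)  # -> c = 42, val = 1

Answer: 1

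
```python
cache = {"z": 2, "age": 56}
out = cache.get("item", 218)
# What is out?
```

Answer: 218

Derivation:
Trace (tracking out):
cache = {'z': 2, 'age': 56}  # -> cache = {'z': 2, 'age': 56}
out = cache.get('item', 218)  # -> out = 218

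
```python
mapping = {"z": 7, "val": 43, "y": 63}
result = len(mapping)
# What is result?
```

Answer: 3

Derivation:
Trace (tracking result):
mapping = {'z': 7, 'val': 43, 'y': 63}  # -> mapping = {'z': 7, 'val': 43, 'y': 63}
result = len(mapping)  # -> result = 3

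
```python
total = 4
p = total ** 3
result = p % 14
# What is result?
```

Answer: 8

Derivation:
Trace (tracking result):
total = 4  # -> total = 4
p = total ** 3  # -> p = 64
result = p % 14  # -> result = 8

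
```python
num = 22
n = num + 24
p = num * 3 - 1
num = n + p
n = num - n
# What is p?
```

Answer: 65

Derivation:
Trace (tracking p):
num = 22  # -> num = 22
n = num + 24  # -> n = 46
p = num * 3 - 1  # -> p = 65
num = n + p  # -> num = 111
n = num - n  # -> n = 65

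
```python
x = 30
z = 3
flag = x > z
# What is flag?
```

Trace (tracking flag):
x = 30  # -> x = 30
z = 3  # -> z = 3
flag = x > z  # -> flag = True

Answer: True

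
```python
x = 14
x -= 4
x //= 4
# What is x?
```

Answer: 2

Derivation:
Trace (tracking x):
x = 14  # -> x = 14
x -= 4  # -> x = 10
x //= 4  # -> x = 2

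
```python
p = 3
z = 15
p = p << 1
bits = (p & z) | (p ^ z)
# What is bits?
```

Trace (tracking bits):
p = 3  # -> p = 3
z = 15  # -> z = 15
p = p << 1  # -> p = 6
bits = p & z | p ^ z  # -> bits = 15

Answer: 15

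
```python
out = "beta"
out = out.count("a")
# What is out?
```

Answer: 1

Derivation:
Trace (tracking out):
out = 'beta'  # -> out = 'beta'
out = out.count('a')  # -> out = 1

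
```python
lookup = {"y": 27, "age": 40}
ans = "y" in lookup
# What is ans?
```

Trace (tracking ans):
lookup = {'y': 27, 'age': 40}  # -> lookup = {'y': 27, 'age': 40}
ans = 'y' in lookup  # -> ans = True

Answer: True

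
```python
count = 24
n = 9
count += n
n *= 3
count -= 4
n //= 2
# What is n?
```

Answer: 13

Derivation:
Trace (tracking n):
count = 24  # -> count = 24
n = 9  # -> n = 9
count += n  # -> count = 33
n *= 3  # -> n = 27
count -= 4  # -> count = 29
n //= 2  # -> n = 13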